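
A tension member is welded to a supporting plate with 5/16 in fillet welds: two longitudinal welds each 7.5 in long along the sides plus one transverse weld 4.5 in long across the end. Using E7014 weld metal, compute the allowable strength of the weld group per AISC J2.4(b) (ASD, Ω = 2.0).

E70XX → F_EXX = 70 ksi.
t_e = 0.707 × 0.3125 = 0.2209 in.
R_nwl = 0.6 × 70 × 0.2209 × 15 = 139.2 kips (longitudinal, 2 welds).
R_nwt = 0.6 × 70 × 0.2209 × 4.5 = 41.76 kips (transverse, base value).
(i) R_nwl + R_nwt = 180.9 kips; (ii) 0.85 R_nwl + 1.5 R_nwt = 180.9 kips.
R_n = max = 180.9 kips [governs: (ii)]; R_n/Ω = 90.47 kips.

R_n/Ω ≈ 90.5 kips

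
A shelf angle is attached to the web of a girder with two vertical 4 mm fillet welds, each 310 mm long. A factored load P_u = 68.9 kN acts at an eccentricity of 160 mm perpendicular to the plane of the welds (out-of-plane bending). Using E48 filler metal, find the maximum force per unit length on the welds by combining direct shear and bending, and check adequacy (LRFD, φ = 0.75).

E48XX → F_EXX = 480 MPa.
L_w = 2 × 310 = 620 mm; section modulus (unit throat) S = 2 × L²/6 = 32030 mm².
Direct shear f_v = P/L_w = 68.9×10³/620 = 111.1 N/mm.
Moment M = P × e = 68.9×10³ × 160 = 11024000 N·mm; bending f_b = M/S = 344.1 N/mm.
f_max = √(f_v² + f_b²) = √(111.1² + 344.1²) = 361.6 N/mm.
φr_n = 0.75 × 0.6 × 480 × (0.707 × 4) = 610.8 N/mm → adequate.

f_max ≈ 362 N/mm; adequate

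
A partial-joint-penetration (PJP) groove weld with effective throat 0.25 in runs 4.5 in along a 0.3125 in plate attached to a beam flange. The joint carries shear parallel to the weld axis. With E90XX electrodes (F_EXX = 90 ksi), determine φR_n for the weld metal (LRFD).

φR_n ≈ 45.6 kip

Effective throat (given) t_e = 0.25 in.
A_we = 0.25 × 4.5 = 1.125 in².
F_nw = 0.6 F_EXX = 54 ksi.
φR_n = 0.75 × 54 × 1.125 = 45.56 kip.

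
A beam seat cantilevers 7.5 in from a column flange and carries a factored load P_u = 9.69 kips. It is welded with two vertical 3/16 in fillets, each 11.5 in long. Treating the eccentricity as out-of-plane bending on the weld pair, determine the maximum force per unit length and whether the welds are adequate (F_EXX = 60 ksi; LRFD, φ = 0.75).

L_w = 2 × 11.5 = 23 in; section modulus (unit throat) S = 2 × L²/6 = 44.08 in².
Direct shear f_v = P/L_w = 9.69/23 = 0.4213 kip/in.
Moment M = P × e = 9.69 × 7.5 = 72.675 kip·in; bending f_b = M/S = 1.649 kip/in.
f_max = √(f_v² + f_b²) = √(0.4213² + 1.649²) = 1.702 kip/in.
φr_n = 0.75 × 0.6 × 60 × (0.707 × 0.1875) = 3.579 kip/in → adequate.

f_max ≈ 1.7 kip/in; adequate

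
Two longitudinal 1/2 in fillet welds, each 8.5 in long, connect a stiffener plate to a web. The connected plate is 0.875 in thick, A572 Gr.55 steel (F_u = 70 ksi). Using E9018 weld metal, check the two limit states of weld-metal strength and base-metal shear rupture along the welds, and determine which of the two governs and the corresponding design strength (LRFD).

E90XX → F_EXX = 90 ksi.
t_e = 0.707 × 0.5 = 0.3535 in; L = 17 in.
Weld metal: φR_n = 0.75 × 0.6 × 90 × 0.3535 × 17 = 243.4 kip.
Base metal (shear rupture): φR_n = 0.75 × 0.6 × 70 × 0.875 × 17 = 468.6 kip.
Governing: weld metal.

φR_n ≈ 243 kip (weld metal governs)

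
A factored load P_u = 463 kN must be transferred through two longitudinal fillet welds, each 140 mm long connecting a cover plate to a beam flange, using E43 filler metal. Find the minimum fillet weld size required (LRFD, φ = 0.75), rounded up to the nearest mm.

w = 13 mm

E43XX → F_EXX = 430 MPa.
Total weld length L = 280 mm.
Required throat t_e = P_u / (φ × 0.6 F_EXX × L) = 463 / (0.75 × 0.6 × 430 × 280 × 10⁻³) = 8.546 mm.
Required leg w = t_e / 0.707 = 12.09 mm → use 13 mm.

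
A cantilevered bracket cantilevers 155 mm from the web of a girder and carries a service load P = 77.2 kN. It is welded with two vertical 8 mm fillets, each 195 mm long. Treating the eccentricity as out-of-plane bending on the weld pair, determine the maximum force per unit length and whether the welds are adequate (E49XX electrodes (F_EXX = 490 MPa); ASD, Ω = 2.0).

f_max ≈ 965 N/mm; NOT adequate

L_w = 2 × 195 = 390 mm; section modulus (unit throat) S = 2 × L²/6 = 12680 mm².
Direct shear f_v = P/L_w = 77.2×10³/390 = 197.9 N/mm.
Moment M = P × e = 77.2×10³ × 155 = 11966000 N·mm; bending f_b = M/S = 944.1 N/mm.
f_max = √(f_v² + f_b²) = √(197.9² + 944.1²) = 964.6 N/mm.
r_n/Ω = (1/2.0) × 0.6 × 490 × (0.707 × 8) = 831.4 N/mm → NOT adequate.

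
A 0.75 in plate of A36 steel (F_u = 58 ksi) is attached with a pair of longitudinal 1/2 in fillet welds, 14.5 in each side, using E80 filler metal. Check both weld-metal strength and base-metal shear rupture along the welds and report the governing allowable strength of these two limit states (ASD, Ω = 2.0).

R_n/Ω ≈ 246 kip (weld metal governs)

E80XX → F_EXX = 80 ksi.
t_e = 0.707 × 0.5 = 0.3535 in; L = 29 in.
Weld metal: R_n/Ω = (1/2.0) × 0.6 × 80 × 0.3535 × 29 = 246 kip.
Base metal (shear rupture): R_n/Ω = (1/2.0) × 0.6 × 58 × 0.75 × 29 = 378.4 kip.
Governing: weld metal.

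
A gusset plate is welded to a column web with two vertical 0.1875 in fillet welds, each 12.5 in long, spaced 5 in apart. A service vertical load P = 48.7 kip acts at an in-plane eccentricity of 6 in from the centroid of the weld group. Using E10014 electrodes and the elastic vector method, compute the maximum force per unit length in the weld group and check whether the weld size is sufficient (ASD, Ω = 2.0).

f_max ≈ 5.14 kip/in; NOT adequate

E100XX → F_EXX = 100 ksi.
Total weld length L_w = 25 in. Treat welds as unit-width lines.
Polar moment about centroid: J = 2[d³/12 + d(b/2)²] = 2[12.5³/12 + 12.5×2.5²] = 481.8 in³.
Direct shear f_v = P/L_w = 48.7 / 25 = 1.948 kip/in (vertical).
Torsion M = P·e = 48.7 × 6 = 292.2 kip·in.
Critical point at (x, y) = (2.5, 6.25) from centroid. f_tx = M·y/J = 3.791 kip/in; f_ty = M·x/J = 1.516 kip/in.
Resultant f_max = √[f_tx² + (f_v + f_ty)²] = √[3.791² + (1.948 + 1.516)²] = 5.135 kip/in.
Capacity per unit length: r_n/Ω = (1/2.0) × 0.6 × 100 × (0.707 × 0.1875) = 3.977 kip/in.
5.135 > 3.977 → NOT adequate.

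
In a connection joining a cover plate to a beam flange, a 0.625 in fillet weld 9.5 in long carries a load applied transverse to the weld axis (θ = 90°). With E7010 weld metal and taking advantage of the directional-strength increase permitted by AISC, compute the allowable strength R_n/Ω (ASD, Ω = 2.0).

R_n/Ω ≈ 132 kip

E70XX → F_EXX = 70 ksi.
t_e = 0.707 × 0.625 = 0.4419 in; A_we = 0.4419 × 9.5 = 4.198 in².
Directional factor: 1.0 + 0.5 sin^1.5(90°) = 1.5.
F_nw = 0.6 × 70 × 1.5 = 63 ksi.
R_n/Ω = (63 × 4.198) / 2.0 = 132.2 kip.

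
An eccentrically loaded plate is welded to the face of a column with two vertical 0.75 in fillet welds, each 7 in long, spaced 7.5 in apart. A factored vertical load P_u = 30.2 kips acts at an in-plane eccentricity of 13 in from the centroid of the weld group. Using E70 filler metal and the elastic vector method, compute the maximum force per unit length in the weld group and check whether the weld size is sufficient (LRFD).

E70XX → F_EXX = 70 ksi.
Total weld length L_w = 14 in. Treat welds as unit-width lines.
Polar moment about centroid: J = 2[d³/12 + d(b/2)²] = 2[7³/12 + 7×3.75²] = 254 in³.
Direct shear f_v = P/L_w = 30.2 / 14 = 2.157 kip/in (vertical).
Torsion M = P·e = 30.2 × 13 = 392.6 kip·in.
Critical point at (x, y) = (3.75, 3.5) from centroid. f_tx = M·y/J = 5.409 kip/in; f_ty = M·x/J = 5.795 kip/in.
Resultant f_max = √[f_tx² + (f_v + f_ty)²] = √[5.409² + (2.157 + 5.795)²] = 9.618 kip/in.
Capacity per unit length: φr_n = 0.75 × 0.6 × 70 × (0.707 × 0.75) = 16.7 kip/in.
9.618 ≤ 16.7 → adequate.

f_max ≈ 9.62 kip/in; adequate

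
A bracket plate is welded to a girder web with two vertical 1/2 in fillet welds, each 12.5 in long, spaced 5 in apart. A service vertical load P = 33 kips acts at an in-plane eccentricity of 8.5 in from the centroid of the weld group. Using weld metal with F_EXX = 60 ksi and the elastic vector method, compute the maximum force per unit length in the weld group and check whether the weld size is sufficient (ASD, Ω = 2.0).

Total weld length L_w = 25 in. Treat welds as unit-width lines.
Polar moment about centroid: J = 2[d³/12 + d(b/2)²] = 2[12.5³/12 + 12.5×2.5²] = 481.8 in³.
Direct shear f_v = P/L_w = 33 / 25 = 1.32 kip/in (vertical).
Torsion M = P·e = 33 × 8.5 = 280.5 kip·in.
Critical point at (x, y) = (2.5, 6.25) from centroid. f_tx = M·y/J = 3.639 kip/in; f_ty = M·x/J = 1.456 kip/in.
Resultant f_max = √[f_tx² + (f_v + f_ty)²] = √[3.639² + (1.32 + 1.456)²] = 4.577 kip/in.
Capacity per unit length: r_n/Ω = (1/2.0) × 0.6 × 60 × (0.707 × 0.5) = 6.363 kip/in.
4.577 ≤ 6.363 → adequate.

f_max ≈ 4.58 kip/in; adequate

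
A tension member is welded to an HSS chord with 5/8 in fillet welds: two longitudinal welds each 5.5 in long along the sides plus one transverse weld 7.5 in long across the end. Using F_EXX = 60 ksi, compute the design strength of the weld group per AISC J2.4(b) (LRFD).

t_e = 0.707 × 0.625 = 0.4419 in.
R_nwl = 0.6 × 60 × 0.4419 × 11 = 175 kip (longitudinal, 2 welds).
R_nwt = 0.6 × 60 × 0.4419 × 7.5 = 119.3 kip (transverse, base value).
(i) R_nwl + R_nwt = 294.3 kip; (ii) 0.85 R_nwl + 1.5 R_nwt = 327.7 kip.
R_n = max = 327.7 kip [governs: (ii)]; φR_n = 245.8 kip.

φR_n ≈ 246 kip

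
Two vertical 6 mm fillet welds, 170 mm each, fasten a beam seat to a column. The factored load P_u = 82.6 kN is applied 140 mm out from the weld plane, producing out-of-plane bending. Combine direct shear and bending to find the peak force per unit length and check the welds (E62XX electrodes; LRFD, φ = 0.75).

E62XX → F_EXX = 620 MPa.
L_w = 2 × 170 = 340 mm; section modulus (unit throat) S = 2 × L²/6 = 9633 mm².
Direct shear f_v = P/L_w = 82.6×10³/340 = 242.9 N/mm.
Moment M = P × e = 82.6×10³ × 140 = 11564000 N·mm; bending f_b = M/S = 1200 N/mm.
f_max = √(f_v² + f_b²) = √(242.9² + 1200²) = 1225 N/mm.
φr_n = 0.75 × 0.6 × 620 × (0.707 × 6) = 1184 N/mm → NOT adequate.

f_max ≈ 1220 N/mm; NOT adequate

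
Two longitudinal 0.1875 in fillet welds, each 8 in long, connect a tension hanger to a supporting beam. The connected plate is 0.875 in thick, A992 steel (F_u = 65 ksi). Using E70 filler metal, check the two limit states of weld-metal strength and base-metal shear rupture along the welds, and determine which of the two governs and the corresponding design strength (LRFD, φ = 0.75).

E70XX → F_EXX = 70 ksi.
t_e = 0.707 × 0.1875 = 0.1326 in; L = 16 in.
Weld metal: φR_n = 0.75 × 0.6 × 70 × 0.1326 × 16 = 66.81 kips.
Base metal (shear rupture): φR_n = 0.75 × 0.6 × 65 × 0.875 × 16 = 409.5 kips.
Governing: weld metal.

φR_n ≈ 66.8 kips (weld metal governs)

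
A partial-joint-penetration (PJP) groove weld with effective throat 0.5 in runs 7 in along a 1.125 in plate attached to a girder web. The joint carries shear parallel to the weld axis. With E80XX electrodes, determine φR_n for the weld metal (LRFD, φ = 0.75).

φR_n ≈ 126 kips

E80XX → F_EXX = 80 ksi.
Effective throat (given) t_e = 0.5 in.
A_we = 0.5 × 7 = 3.5 in².
F_nw = 0.6 F_EXX = 48 ksi.
φR_n = 0.75 × 48 × 3.5 = 126 kips.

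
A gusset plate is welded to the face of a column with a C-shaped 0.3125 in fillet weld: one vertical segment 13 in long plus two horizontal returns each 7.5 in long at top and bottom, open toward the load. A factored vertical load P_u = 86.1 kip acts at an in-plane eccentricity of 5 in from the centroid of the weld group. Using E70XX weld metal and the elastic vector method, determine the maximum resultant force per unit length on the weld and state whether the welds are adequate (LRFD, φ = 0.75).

E70XX → F_EXX = 70 ksi.
Total weld length L_w = 28 in. Treat welds as unit-width lines.
Centroid: x̄ = 2×7.5×3.75 / 28 = 2.009 in from the vertical weld.
Polar moment about centroid: J = I_x + I_y = [13³/12 + 2×7.5×6.5²] + [13×2.009² + 2(7.5³/12 + 7.5×1.741²)] = 985.1 in³.
Direct shear f_v = P/L_w = 86.1 / 28 = 3.075 kip/in (vertical).
Torsion M = P·e = 86.1 × 5 = 430.5 kip·in.
Critical point at (x, y) = (5.491, 6.5) from centroid. f_tx = M·y/J = 2.841 kip/in; f_ty = M·x/J = 2.4 kip/in.
Resultant f_max = √[f_tx² + (f_v + f_ty)²] = √[2.841² + (3.075 + 2.4)²] = 6.168 kip/in.
Capacity per unit length: φr_n = 0.75 × 0.6 × 70 × (0.707 × 0.3125) = 6.96 kip/in.
6.168 ≤ 6.96 → adequate.

f_max ≈ 6.17 kip/in; adequate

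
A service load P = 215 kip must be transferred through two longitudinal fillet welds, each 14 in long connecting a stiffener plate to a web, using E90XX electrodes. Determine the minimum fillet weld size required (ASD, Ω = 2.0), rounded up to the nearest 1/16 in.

w = 7/16 in

E90XX → F_EXX = 90 ksi.
Total weld length L = 28 in.
Required throat t_e = P × Ω / (0.6 F_EXX × L) = 215 × 2.0 / (0.6 × 90 × 28) = 0.2844 in.
Required leg w = t_e / 0.707 = 0.4023 in → use 7/16 in.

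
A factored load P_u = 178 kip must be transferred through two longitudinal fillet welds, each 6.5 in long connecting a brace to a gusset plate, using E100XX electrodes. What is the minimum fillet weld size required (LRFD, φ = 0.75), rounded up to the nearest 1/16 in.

E100XX → F_EXX = 100 ksi.
Total weld length L = 13 in.
Required throat t_e = P_u / (φ × 0.6 F_EXX × L) = 178 / (0.75 × 0.6 × 100 × 13) = 0.3043 in.
Required leg w = t_e / 0.707 = 0.4304 in → use 7/16 in.

w = 7/16 in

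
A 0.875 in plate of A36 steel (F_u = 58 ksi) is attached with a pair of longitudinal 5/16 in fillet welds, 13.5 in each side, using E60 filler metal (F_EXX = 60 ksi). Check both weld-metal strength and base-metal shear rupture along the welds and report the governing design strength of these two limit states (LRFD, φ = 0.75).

φR_n ≈ 161 kips (weld metal governs)

t_e = 0.707 × 0.3125 = 0.2209 in; L = 27 in.
Weld metal: φR_n = 0.75 × 0.6 × 60 × 0.2209 × 27 = 161.1 kips.
Base metal (shear rupture): φR_n = 0.75 × 0.6 × 58 × 0.875 × 27 = 616.6 kips.
Governing: weld metal.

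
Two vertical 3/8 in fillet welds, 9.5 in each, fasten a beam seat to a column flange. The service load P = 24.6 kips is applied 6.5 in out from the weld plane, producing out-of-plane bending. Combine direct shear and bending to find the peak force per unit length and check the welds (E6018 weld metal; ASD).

f_max ≈ 5.47 kip/in; NOT adequate

E60XX → F_EXX = 60 ksi.
L_w = 2 × 9.5 = 19 in; section modulus (unit throat) S = 2 × L²/6 = 30.08 in².
Direct shear f_v = P/L_w = 24.6/19 = 1.295 kip/in.
Moment M = P × e = 24.6 × 6.5 = 159.9 kip·in; bending f_b = M/S = 5.315 kip/in.
f_max = √(f_v² + f_b²) = √(1.295² + 5.315²) = 5.471 kip/in.
r_n/Ω = (1/2.0) × 0.6 × 60 × (0.707 × 0.375) = 4.772 kip/in → NOT adequate.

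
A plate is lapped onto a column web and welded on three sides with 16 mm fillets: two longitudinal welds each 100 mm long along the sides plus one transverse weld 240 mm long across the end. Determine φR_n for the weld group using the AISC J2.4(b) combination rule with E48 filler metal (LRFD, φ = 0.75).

E48XX → F_EXX = 480 MPa.
t_e = 0.707 × 16 = 11.31 mm.
R_nwl = 0.6 × 480 × 11.31 × 200 × 10⁻³ = 651.6 kN (longitudinal, 2 welds).
R_nwt = 0.6 × 480 × 11.31 × 240 × 10⁻³ = 781.9 kN (transverse, base value).
(i) R_nwl + R_nwt = 1433 kN; (ii) 0.85 R_nwl + 1.5 R_nwt = 1727 kN.
R_n = max = 1727 kN [governs: (ii)]; φR_n = 1295 kN.

φR_n ≈ 1290 kN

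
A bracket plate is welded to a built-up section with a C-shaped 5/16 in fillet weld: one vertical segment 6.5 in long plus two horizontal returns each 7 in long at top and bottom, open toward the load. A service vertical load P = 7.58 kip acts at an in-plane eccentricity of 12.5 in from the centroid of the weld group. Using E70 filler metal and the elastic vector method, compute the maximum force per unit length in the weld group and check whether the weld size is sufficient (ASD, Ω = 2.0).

E70XX → F_EXX = 70 ksi.
Total weld length L_w = 20.5 in. Treat welds as unit-width lines.
Centroid: x̄ = 2×7×3.5 / 20.5 = 2.39 in from the vertical weld.
Polar moment about centroid: J = I_x + I_y = [6.5³/12 + 2×7×3.25²] + [6.5×2.39² + 2(7³/12 + 7×1.11²)] = 282.3 in³.
Direct shear f_v = P/L_w = 7.58 / 20.5 = 0.3698 kip/in (vertical).
Torsion M = P·e = 7.58 × 12.5 = 94.75 kip·in.
Critical point at (x, y) = (4.61, 3.25) from centroid. f_tx = M·y/J = 1.091 kip/in; f_ty = M·x/J = 1.547 kip/in.
Resultant f_max = √[f_tx² + (f_v + f_ty)²] = √[1.091² + (0.3698 + 1.547)²] = 2.206 kip/in.
Capacity per unit length: r_n/Ω = (1/2.0) × 0.6 × 70 × (0.707 × 0.3125) = 4.64 kip/in.
2.206 ≤ 4.64 → adequate.

f_max ≈ 2.21 kip/in; adequate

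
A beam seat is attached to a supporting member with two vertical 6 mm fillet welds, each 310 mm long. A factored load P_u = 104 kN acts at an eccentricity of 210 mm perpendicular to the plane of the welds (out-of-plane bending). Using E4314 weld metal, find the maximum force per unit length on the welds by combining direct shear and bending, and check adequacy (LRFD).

E43XX → F_EXX = 430 MPa.
L_w = 2 × 310 = 620 mm; section modulus (unit throat) S = 2 × L²/6 = 32030 mm².
Direct shear f_v = P/L_w = 104×10³/620 = 167.7 N/mm.
Moment M = P × e = 104×10³ × 210 = 21840000 N·mm; bending f_b = M/S = 681.8 N/mm.
f_max = √(f_v² + f_b²) = √(167.7² + 681.8²) = 702.1 N/mm.
φr_n = 0.75 × 0.6 × 430 × (0.707 × 6) = 820.8 N/mm → adequate.

f_max ≈ 702 N/mm; adequate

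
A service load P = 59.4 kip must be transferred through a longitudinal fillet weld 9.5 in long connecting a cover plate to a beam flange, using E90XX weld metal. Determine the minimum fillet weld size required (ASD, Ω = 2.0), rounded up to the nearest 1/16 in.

E90XX → F_EXX = 90 ksi.
Total weld length L = 9.5 in.
Required throat t_e = P × Ω / (0.6 F_EXX × L) = 59.4 × 2.0 / (0.6 × 90 × 9.5) = 0.2316 in.
Required leg w = t_e / 0.707 = 0.3276 in → use 3/8 in.

w = 3/8 in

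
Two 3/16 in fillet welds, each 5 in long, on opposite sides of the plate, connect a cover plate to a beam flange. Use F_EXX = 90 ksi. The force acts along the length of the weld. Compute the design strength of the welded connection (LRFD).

φR_n ≈ 53.7 kip

Effective throat t_e = 0.707 × 0.1875 = 0.1326 in.
Total length L = 10 in; A_we = 0.1326 × 10 = 1.326 in².
F_nw = 0.6 F_EXX = 0.6 × 90 = 54 ksi.
φR_n = 0.75 × 54 × 1.326 = 53.69 kip.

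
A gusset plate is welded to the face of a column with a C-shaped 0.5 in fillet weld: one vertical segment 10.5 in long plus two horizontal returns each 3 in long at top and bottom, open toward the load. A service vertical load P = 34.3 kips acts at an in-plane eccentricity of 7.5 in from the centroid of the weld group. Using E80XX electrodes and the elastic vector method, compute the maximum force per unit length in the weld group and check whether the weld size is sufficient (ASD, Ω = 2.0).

f_max ≈ 6.58 kip/in; adequate

E80XX → F_EXX = 80 ksi.
Total weld length L_w = 16.5 in. Treat welds as unit-width lines.
Centroid: x̄ = 2×3×1.5 / 16.5 = 0.5455 in from the vertical weld.
Polar moment about centroid: J = I_x + I_y = [10.5³/12 + 2×3×5.25²] + [10.5×0.5455² + 2(3³/12 + 3×0.9545²)] = 274.9 in³.
Direct shear f_v = P/L_w = 34.3 / 16.5 = 2.079 kip/in (vertical).
Torsion M = P·e = 34.3 × 7.5 = 257.25 kip·in.
Critical point at (x, y) = (2.455, 5.25) from centroid. f_tx = M·y/J = 4.912 kip/in; f_ty = M·x/J = 2.297 kip/in.
Resultant f_max = √[f_tx² + (f_v + f_ty)²] = √[4.912² + (2.079 + 2.297)²] = 6.578 kip/in.
Capacity per unit length: r_n/Ω = (1/2.0) × 0.6 × 80 × (0.707 × 0.5) = 8.484 kip/in.
6.578 ≤ 8.484 → adequate.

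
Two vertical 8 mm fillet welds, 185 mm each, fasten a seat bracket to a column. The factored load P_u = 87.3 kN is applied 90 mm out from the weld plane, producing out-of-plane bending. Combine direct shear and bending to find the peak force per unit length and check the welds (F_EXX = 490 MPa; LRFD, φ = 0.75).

L_w = 2 × 185 = 370 mm; section modulus (unit throat) S = 2 × L²/6 = 11410 mm².
Direct shear f_v = P/L_w = 87.3×10³/370 = 235.9 N/mm.
Moment M = P × e = 87.3×10³ × 90 = 7857000 N·mm; bending f_b = M/S = 688.7 N/mm.
f_max = √(f_v² + f_b²) = √(235.9² + 688.7²) = 728 N/mm.
φr_n = 0.75 × 0.6 × 490 × (0.707 × 8) = 1247 N/mm → adequate.

f_max ≈ 728 N/mm; adequate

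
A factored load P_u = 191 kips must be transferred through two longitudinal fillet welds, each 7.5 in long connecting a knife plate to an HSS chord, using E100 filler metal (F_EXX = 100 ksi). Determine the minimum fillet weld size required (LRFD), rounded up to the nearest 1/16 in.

w = 7/16 in

Total weld length L = 15 in.
Required throat t_e = P_u / (φ × 0.6 F_EXX × L) = 191 / (0.75 × 0.6 × 100 × 15) = 0.283 in.
Required leg w = t_e / 0.707 = 0.4002 in → use 7/16 in.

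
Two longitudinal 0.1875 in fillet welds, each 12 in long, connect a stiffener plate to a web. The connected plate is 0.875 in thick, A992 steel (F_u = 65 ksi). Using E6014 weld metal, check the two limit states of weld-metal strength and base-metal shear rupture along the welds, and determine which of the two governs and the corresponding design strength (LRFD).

E60XX → F_EXX = 60 ksi.
t_e = 0.707 × 0.1875 = 0.1326 in; L = 24 in.
Weld metal: φR_n = 0.75 × 0.6 × 60 × 0.1326 × 24 = 85.9 kips.
Base metal (shear rupture): φR_n = 0.75 × 0.6 × 65 × 0.875 × 24 = 614.2 kips.
Governing: weld metal.

φR_n ≈ 85.9 kips (weld metal governs)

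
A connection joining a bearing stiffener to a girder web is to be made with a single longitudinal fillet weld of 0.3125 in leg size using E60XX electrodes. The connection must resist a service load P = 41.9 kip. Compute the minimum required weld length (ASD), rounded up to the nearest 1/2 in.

L = 11 in

E60XX → F_EXX = 60 ksi.
Throat t_e = 0.707 × 0.3125 = 0.2209 in.
r_n/Ω = (0.6 × 60 × 0.2209) / 2.0 = 3.977 kip/in.
L_req = P / (r_n/Ω) = 41.9 / 3.977 = 10.54 in total.
Round up → use L = 11 in.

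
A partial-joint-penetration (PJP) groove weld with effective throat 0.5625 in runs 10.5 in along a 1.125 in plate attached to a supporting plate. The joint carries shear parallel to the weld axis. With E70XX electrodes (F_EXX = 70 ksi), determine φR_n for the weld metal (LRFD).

Effective throat (given) t_e = 0.5625 in.
A_we = 0.5625 × 10.5 = 5.906 in².
F_nw = 0.6 F_EXX = 42 ksi.
φR_n = 0.75 × 42 × 5.906 = 186 kip.

φR_n ≈ 186 kip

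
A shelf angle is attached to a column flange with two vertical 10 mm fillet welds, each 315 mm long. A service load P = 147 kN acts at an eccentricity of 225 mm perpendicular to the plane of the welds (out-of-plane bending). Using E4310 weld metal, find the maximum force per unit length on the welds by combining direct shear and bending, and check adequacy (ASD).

f_max ≈ 1030 N/mm; NOT adequate

E43XX → F_EXX = 430 MPa.
L_w = 2 × 315 = 630 mm; section modulus (unit throat) S = 2 × L²/6 = 33080 mm².
Direct shear f_v = P/L_w = 147×10³/630 = 233.3 N/mm.
Moment M = P × e = 147×10³ × 225 = 33075000 N·mm; bending f_b = M/S = 1000 N/mm.
f_max = √(f_v² + f_b²) = √(233.3² + 1000²) = 1027 N/mm.
r_n/Ω = (1/2.0) × 0.6 × 430 × (0.707 × 10) = 912 N/mm → NOT adequate.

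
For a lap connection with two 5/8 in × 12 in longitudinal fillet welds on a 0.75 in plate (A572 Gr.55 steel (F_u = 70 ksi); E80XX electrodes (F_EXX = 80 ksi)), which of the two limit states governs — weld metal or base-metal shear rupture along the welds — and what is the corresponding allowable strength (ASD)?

R_n/Ω ≈ 255 kips (weld metal governs)

t_e = 0.707 × 0.625 = 0.4419 in; L = 24 in.
Weld metal: R_n/Ω = (1/2.0) × 0.6 × 80 × 0.4419 × 24 = 254.5 kips.
Base metal (shear rupture): R_n/Ω = (1/2.0) × 0.6 × 70 × 0.75 × 24 = 378 kips.
Governing: weld metal.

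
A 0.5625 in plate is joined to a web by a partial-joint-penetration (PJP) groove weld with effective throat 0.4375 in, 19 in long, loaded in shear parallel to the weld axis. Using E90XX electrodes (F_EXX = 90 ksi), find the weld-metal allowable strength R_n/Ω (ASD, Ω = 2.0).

Effective throat (given) t_e = 0.4375 in.
A_we = 0.4375 × 19 = 8.312 in².
F_nw = 0.6 F_EXX = 54 ksi.
R_n/Ω = (54 × 8.312) / 2.0 = 224.4 kips.

R_n/Ω ≈ 224 kips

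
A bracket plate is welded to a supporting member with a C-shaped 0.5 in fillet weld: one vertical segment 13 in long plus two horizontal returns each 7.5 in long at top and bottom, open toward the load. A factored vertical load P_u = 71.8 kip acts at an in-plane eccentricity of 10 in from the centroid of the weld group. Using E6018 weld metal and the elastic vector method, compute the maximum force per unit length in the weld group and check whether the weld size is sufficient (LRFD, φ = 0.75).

E60XX → F_EXX = 60 ksi.
Total weld length L_w = 28 in. Treat welds as unit-width lines.
Centroid: x̄ = 2×7.5×3.75 / 28 = 2.009 in from the vertical weld.
Polar moment about centroid: J = I_x + I_y = [13³/12 + 2×7.5×6.5²] + [13×2.009² + 2(7.5³/12 + 7.5×1.741²)] = 985.1 in³.
Direct shear f_v = P/L_w = 71.8 / 28 = 2.564 kip/in (vertical).
Torsion M = P·e = 71.8 × 10 = 718 kip·in.
Critical point at (x, y) = (5.491, 6.5) from centroid. f_tx = M·y/J = 4.738 kip/in; f_ty = M·x/J = 4.002 kip/in.
Resultant f_max = √[f_tx² + (f_v + f_ty)²] = √[4.738² + (2.564 + 4.002)²] = 8.097 kip/in.
Capacity per unit length: φr_n = 0.75 × 0.6 × 60 × (0.707 × 0.5) = 9.544 kip/in.
8.097 ≤ 9.544 → adequate.

f_max ≈ 8.1 kip/in; adequate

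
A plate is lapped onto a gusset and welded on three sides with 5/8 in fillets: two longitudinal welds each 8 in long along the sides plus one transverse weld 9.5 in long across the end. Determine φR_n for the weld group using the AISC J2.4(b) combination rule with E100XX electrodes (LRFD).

φR_n ≈ 554 kips

E100XX → F_EXX = 100 ksi.
t_e = 0.707 × 0.625 = 0.4419 in.
R_nwl = 0.6 × 100 × 0.4419 × 16 = 424.2 kips (longitudinal, 2 welds).
R_nwt = 0.6 × 100 × 0.4419 × 9.5 = 251.9 kips (transverse, base value).
(i) R_nwl + R_nwt = 676.1 kips; (ii) 0.85 R_nwl + 1.5 R_nwt = 738.4 kips.
R_n = max = 738.4 kips [governs: (ii)]; φR_n = 553.8 kips.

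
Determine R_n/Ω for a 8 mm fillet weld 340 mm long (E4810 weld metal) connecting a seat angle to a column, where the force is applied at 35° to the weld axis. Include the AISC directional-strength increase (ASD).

R_n/Ω ≈ 337 kN

E48XX → F_EXX = 480 MPa.
t_e = 0.707 × 8 = 5.656 mm; A_we = 5.656 × 340 = 1923 mm².
Directional factor: 1.0 + 0.5 sin^1.5(35°) = 1.217.
F_nw = 0.6 × 480 × 1.217 = 350.6 MPa.
R_n/Ω = (350.6 × 1923) / 2.0 × 10⁻³ = 337.1 kN.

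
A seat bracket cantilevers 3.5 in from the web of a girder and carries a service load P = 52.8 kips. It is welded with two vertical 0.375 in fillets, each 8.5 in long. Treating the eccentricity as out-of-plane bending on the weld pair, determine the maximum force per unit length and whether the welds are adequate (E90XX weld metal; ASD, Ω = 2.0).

E90XX → F_EXX = 90 ksi.
L_w = 2 × 8.5 = 17 in; section modulus (unit throat) S = 2 × L²/6 = 24.08 in².
Direct shear f_v = P/L_w = 52.8/17 = 3.106 kip/in.
Moment M = P × e = 52.8 × 3.5 = 184.8 kip·in; bending f_b = M/S = 7.673 kip/in.
f_max = √(f_v² + f_b²) = √(3.106² + 7.673²) = 8.278 kip/in.
r_n/Ω = (1/2.0) × 0.6 × 90 × (0.707 × 0.375) = 7.158 kip/in → NOT adequate.

f_max ≈ 8.28 kip/in; NOT adequate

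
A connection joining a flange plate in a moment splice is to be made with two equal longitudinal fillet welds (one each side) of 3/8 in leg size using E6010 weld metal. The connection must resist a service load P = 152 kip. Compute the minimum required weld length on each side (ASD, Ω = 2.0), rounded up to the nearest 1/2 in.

L = 16 in on each side

E60XX → F_EXX = 60 ksi.
Throat t_e = 0.707 × 0.375 = 0.2651 in.
r_n/Ω = (0.6 × 60 × 0.2651) / 2.0 = 4.772 kip/in.
L_req = P / (r_n/Ω) = 152 / 4.772 = 31.85 in total.
Per side: 31.85 / 2 = 15.93 in.
Round up → use L = 16 in on each side.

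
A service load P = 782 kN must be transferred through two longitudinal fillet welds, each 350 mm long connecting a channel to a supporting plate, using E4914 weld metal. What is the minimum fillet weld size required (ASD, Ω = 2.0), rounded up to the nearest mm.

E49XX → F_EXX = 490 MPa.
Total weld length L = 700 mm.
Required throat t_e = P × Ω / (0.6 F_EXX × L) = 782 × 2.0 / (0.6 × 490 × 700 × 10⁻³) = 7.6 mm.
Required leg w = t_e / 0.707 = 10.75 mm → use 11 mm.

w = 11 mm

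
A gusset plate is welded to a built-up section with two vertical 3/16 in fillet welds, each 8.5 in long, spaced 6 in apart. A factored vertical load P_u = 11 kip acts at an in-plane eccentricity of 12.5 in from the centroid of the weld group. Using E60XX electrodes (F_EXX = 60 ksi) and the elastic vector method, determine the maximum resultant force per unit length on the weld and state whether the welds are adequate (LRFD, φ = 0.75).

f_max ≈ 3.22 kip/in; adequate

Total weld length L_w = 17 in. Treat welds as unit-width lines.
Polar moment about centroid: J = 2[d³/12 + d(b/2)²] = 2[8.5³/12 + 8.5×3²] = 255.4 in³.
Direct shear f_v = P/L_w = 11 / 17 = 0.6471 kip/in (vertical).
Torsion M = P·e = 11 × 12.5 = 137.5 kip·in.
Critical point at (x, y) = (3, 4.25) from centroid. f_tx = M·y/J = 2.288 kip/in; f_ty = M·x/J = 1.615 kip/in.
Resultant f_max = √[f_tx² + (f_v + f_ty)²] = √[2.288² + (0.6471 + 1.615)²] = 3.218 kip/in.
Capacity per unit length: φr_n = 0.75 × 0.6 × 60 × (0.707 × 0.1875) = 3.579 kip/in.
3.218 ≤ 3.579 → adequate.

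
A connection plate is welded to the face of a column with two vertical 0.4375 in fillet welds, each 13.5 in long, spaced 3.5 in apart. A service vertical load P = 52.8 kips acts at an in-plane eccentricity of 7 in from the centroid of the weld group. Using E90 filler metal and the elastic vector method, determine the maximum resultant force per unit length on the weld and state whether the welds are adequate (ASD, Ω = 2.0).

E90XX → F_EXX = 90 ksi.
Total weld length L_w = 27 in. Treat welds as unit-width lines.
Polar moment about centroid: J = 2[d³/12 + d(b/2)²] = 2[13.5³/12 + 13.5×1.75²] = 492.8 in³.
Direct shear f_v = P/L_w = 52.8 / 27 = 1.956 kip/in (vertical).
Torsion M = P·e = 52.8 × 7 = 369.6 kip·in.
Critical point at (x, y) = (1.75, 6.75) from centroid. f_tx = M·y/J = 5.063 kip/in; f_ty = M·x/J = 1.313 kip/in.
Resultant f_max = √[f_tx² + (f_v + f_ty)²] = √[5.063² + (1.956 + 1.313)²] = 6.026 kip/in.
Capacity per unit length: r_n/Ω = (1/2.0) × 0.6 × 90 × (0.707 × 0.4375) = 8.351 kip/in.
6.026 ≤ 8.351 → adequate.

f_max ≈ 6.03 kip/in; adequate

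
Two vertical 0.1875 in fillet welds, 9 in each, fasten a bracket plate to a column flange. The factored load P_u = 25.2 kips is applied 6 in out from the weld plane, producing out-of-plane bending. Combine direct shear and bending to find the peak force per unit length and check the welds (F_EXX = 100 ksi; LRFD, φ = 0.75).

f_max ≈ 5.77 kip/in; adequate

L_w = 2 × 9 = 18 in; section modulus (unit throat) S = 2 × L²/6 = 27 in².
Direct shear f_v = P/L_w = 25.2/18 = 1.4 kip/in.
Moment M = P × e = 25.2 × 6 = 151.2 kip·in; bending f_b = M/S = 5.6 kip/in.
f_max = √(f_v² + f_b²) = √(1.4² + 5.6²) = 5.772 kip/in.
φr_n = 0.75 × 0.6 × 100 × (0.707 × 0.1875) = 5.965 kip/in → adequate.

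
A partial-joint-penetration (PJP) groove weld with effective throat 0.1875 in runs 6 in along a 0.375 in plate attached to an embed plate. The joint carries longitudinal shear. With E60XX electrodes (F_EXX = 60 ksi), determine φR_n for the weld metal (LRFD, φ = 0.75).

Effective throat (given) t_e = 0.1875 in.
A_we = 0.1875 × 6 = 1.125 in².
F_nw = 0.6 F_EXX = 36 ksi.
φR_n = 0.75 × 36 × 1.125 = 30.38 kips.

φR_n ≈ 30.4 kips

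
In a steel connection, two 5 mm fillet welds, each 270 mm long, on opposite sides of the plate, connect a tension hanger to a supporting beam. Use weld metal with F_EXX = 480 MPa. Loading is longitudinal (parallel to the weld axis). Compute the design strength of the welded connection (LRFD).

φR_n ≈ 412 kN

Effective throat t_e = 0.707 × 5 = 3.535 mm.
Total length L = 540 mm; A_we = 3.535 × 540 = 1909 mm².
F_nw = 0.6 F_EXX = 0.6 × 480 = 288 MPa.
φR_n = 0.75 × 288 × 1909 × 10⁻³ = 412.3 kN.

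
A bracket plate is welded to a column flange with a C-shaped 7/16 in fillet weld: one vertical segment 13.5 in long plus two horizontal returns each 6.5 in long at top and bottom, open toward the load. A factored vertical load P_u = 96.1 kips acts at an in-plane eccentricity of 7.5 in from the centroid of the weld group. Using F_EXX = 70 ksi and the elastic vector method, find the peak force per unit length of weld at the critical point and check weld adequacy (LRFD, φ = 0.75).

f_max ≈ 9.2 kip/in; adequate

Total weld length L_w = 26.5 in. Treat welds as unit-width lines.
Centroid: x̄ = 2×6.5×3.25 / 26.5 = 1.594 in from the vertical weld.
Polar moment about centroid: J = I_x + I_y = [13.5³/12 + 2×6.5×6.75²] + [13.5×1.594² + 2(6.5³/12 + 6.5×1.656²)] = 913.1 in³.
Direct shear f_v = P/L_w = 96.1 / 26.5 = 3.626 kip/in (vertical).
Torsion M = P·e = 96.1 × 7.5 = 720.75 kip·in.
Critical point at (x, y) = (4.906, 6.75) from centroid. f_tx = M·y/J = 5.328 kip/in; f_ty = M·x/J = 3.872 kip/in.
Resultant f_max = √[f_tx² + (f_v + f_ty)²] = √[5.328² + (3.626 + 3.872)²] = 9.199 kip/in.
Capacity per unit length: φr_n = 0.75 × 0.6 × 70 × (0.707 × 0.4375) = 9.743 kip/in.
9.199 ≤ 9.743 → adequate.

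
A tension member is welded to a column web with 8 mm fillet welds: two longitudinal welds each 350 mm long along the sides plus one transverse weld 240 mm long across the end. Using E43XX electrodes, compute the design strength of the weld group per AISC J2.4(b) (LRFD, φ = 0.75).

E43XX → F_EXX = 430 MPa.
t_e = 0.707 × 8 = 5.656 mm.
R_nwl = 0.6 × 430 × 5.656 × 700 × 10⁻³ = 1021 kN (longitudinal, 2 welds).
R_nwt = 0.6 × 430 × 5.656 × 240 × 10⁻³ = 350.2 kN (transverse, base value).
(i) R_nwl + R_nwt = 1372 kN; (ii) 0.85 R_nwl + 1.5 R_nwt = 1394 kN.
R_n = max = 1394 kN [governs: (ii)]; φR_n = 1045 kN.

φR_n ≈ 1050 kN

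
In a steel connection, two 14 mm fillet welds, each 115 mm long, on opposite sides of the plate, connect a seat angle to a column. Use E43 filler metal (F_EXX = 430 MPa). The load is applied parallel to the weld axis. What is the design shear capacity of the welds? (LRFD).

φR_n ≈ 441 kN

Effective throat t_e = 0.707 × 14 = 9.898 mm.
Total length L = 230 mm; A_we = 9.898 × 230 = 2277 mm².
F_nw = 0.6 F_EXX = 0.6 × 430 = 258 MPa.
φR_n = 0.75 × 258 × 2277 × 10⁻³ = 440.5 kN.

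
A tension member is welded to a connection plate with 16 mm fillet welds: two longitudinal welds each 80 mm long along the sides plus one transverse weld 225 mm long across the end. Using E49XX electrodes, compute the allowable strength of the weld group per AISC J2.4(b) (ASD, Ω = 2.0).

R_n/Ω ≈ 787 kN

E49XX → F_EXX = 490 MPa.
t_e = 0.707 × 16 = 11.31 mm.
R_nwl = 0.6 × 490 × 11.31 × 160 × 10⁻³ = 532.1 kN (longitudinal, 2 welds).
R_nwt = 0.6 × 490 × 11.31 × 225 × 10⁻³ = 748.3 kN (transverse, base value).
(i) R_nwl + R_nwt = 1280 kN; (ii) 0.85 R_nwl + 1.5 R_nwt = 1575 kN.
R_n = max = 1575 kN [governs: (ii)]; R_n/Ω = 787.4 kN.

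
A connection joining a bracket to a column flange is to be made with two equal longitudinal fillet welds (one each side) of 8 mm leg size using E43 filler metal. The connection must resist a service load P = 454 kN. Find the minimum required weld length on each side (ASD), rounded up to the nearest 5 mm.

L = 315 mm on each side

E43XX → F_EXX = 430 MPa.
Throat t_e = 0.707 × 8 = 5.656 mm.
r_n/Ω = (0.6 × 430 × 5.656) / 2.0 = 729.6 N/mm = 0.7296 kN/mm.
L_req = P / (r_n/Ω) = 454 / 0.7296 = 622.2 mm total.
Per side: 622.2 / 2 = 311.1 mm.
Round up → use L = 315 mm on each side.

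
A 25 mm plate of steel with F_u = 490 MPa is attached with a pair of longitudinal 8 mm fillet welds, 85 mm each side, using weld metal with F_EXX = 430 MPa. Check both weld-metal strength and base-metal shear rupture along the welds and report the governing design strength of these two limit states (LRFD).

φR_n ≈ 186 kN (weld metal governs)

t_e = 0.707 × 8 = 5.656 mm; L = 170 mm.
Weld metal: φR_n = 0.75 × 0.6 × 430 × 5.656 × 170 × 10⁻³ = 186.1 kN.
Base metal (shear rupture): φR_n = 0.75 × 0.6 × 490 × 25 × 170 × 10⁻³ = 937.1 kN.
Governing: weld metal.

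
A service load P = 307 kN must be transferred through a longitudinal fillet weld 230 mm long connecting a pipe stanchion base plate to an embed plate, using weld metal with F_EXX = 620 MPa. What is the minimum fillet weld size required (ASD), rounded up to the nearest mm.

w = 11 mm

Total weld length L = 230 mm.
Required throat t_e = P × Ω / (0.6 F_EXX × L) = 307 × 2.0 / (0.6 × 620 × 230 × 10⁻³) = 7.176 mm.
Required leg w = t_e / 0.707 = 10.15 mm → use 11 mm.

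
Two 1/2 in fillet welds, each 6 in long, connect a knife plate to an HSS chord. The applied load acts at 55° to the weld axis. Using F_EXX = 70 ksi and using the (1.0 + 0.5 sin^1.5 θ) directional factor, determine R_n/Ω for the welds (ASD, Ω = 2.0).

t_e = 0.707 × 0.5 = 0.3535 in; A_we = 0.3535 × 12 = 4.242 in².
Directional factor: 1.0 + 0.5 sin^1.5(55°) = 1.371.
F_nw = 0.6 × 70 × 1.371 = 57.57 ksi.
R_n/Ω = (57.57 × 4.242) / 2.0 = 122.1 kips.

R_n/Ω ≈ 122 kips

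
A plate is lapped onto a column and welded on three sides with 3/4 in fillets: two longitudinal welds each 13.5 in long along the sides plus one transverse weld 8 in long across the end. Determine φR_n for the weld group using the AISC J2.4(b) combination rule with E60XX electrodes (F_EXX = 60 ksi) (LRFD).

φR_n ≈ 501 kips

t_e = 0.707 × 0.75 = 0.5302 in.
R_nwl = 0.6 × 60 × 0.5302 × 27 = 515.4 kips (longitudinal, 2 welds).
R_nwt = 0.6 × 60 × 0.5302 × 8 = 152.7 kips (transverse, base value).
(i) R_nwl + R_nwt = 668.1 kips; (ii) 0.85 R_nwl + 1.5 R_nwt = 667.2 kips.
R_n = max = 668.1 kips [governs: (i)]; φR_n = 501.1 kips.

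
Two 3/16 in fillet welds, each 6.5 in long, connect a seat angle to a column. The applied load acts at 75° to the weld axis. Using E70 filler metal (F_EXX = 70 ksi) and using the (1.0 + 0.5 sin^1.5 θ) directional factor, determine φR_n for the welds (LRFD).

φR_n ≈ 80.1 kips

t_e = 0.707 × 0.1875 = 0.1326 in; A_we = 0.1326 × 13 = 1.723 in².
Directional factor: 1.0 + 0.5 sin^1.5(75°) = 1.475.
F_nw = 0.6 × 70 × 1.475 = 61.94 ksi.
φR_n = 0.75 × 61.94 × 1.723 = 80.05 kips.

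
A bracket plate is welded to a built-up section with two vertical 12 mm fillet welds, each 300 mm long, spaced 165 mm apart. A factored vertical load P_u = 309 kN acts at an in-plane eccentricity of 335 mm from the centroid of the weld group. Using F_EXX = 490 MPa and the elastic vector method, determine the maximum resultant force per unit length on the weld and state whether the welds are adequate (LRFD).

Total weld length L_w = 600 mm. Treat welds as unit-width lines.
Polar moment about centroid: J = 2[d³/12 + d(b/2)²] = 2[300³/12 + 300×82.5²] = 8584000 mm³.
Direct shear f_v = P/L_w = 309×10³ / 600 = 515 N/mm (vertical).
Torsion M = P·e = 309×10³ × 335 = 103520000 N·mm.
Critical point at (x, y) = (82.5, 150) from centroid. f_tx = M·y/J = 1809 N/mm; f_ty = M·x/J = 994.9 N/mm.
Resultant f_max = √[f_tx² + (f_v + f_ty)²] = √[1809² + (515 + 994.9)²] = 2356 N/mm.
Capacity per unit length: φr_n = 0.75 × 0.6 × 490 × (0.707 × 12) = 1871 N/mm.
2356 > 1871 → NOT adequate.

f_max ≈ 2360 N/mm; NOT adequate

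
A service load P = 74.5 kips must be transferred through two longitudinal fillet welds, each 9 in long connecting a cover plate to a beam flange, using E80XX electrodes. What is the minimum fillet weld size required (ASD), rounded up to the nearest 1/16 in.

E80XX → F_EXX = 80 ksi.
Total weld length L = 18 in.
Required throat t_e = P × Ω / (0.6 F_EXX × L) = 74.5 × 2.0 / (0.6 × 80 × 18) = 0.1725 in.
Required leg w = t_e / 0.707 = 0.2439 in → use 1/4 in.

w = 1/4 in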